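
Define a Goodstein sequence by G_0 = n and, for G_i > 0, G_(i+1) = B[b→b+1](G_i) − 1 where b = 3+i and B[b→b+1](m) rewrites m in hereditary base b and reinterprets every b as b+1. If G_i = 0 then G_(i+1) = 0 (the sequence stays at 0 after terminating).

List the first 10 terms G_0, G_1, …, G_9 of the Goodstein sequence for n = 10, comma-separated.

10, 16, 24, 27, 30, 33, 36, 39, 41, 43

base 3: 10 = 3^2 + 1; at 4: 4^2 + 1 = 17; next = 16
base 4: 16 = 4^2; at 5: 5^2 = 25; next = 24
base 5: 24 = 4·5 + 4; at 6: 4·6 + 4 = 28; next = 27
base 6: 27 = 4·6 + 3; at 7: 4·7 + 3 = 31; next = 30
base 7: 30 = 4·7 + 2; at 8: 4·8 + 2 = 34; next = 33
base 8: 33 = 4·8 + 1; at 9: 4·9 + 1 = 37; next = 36
base 9: 36 = 4·9; at 10: 4·10 = 40; next = 39
base 10: 39 = 3·10 + 9; at 11: 3·11 + 9 = 42; next = 41
base 11: 41 = 3·11 + 8; at 12: 3·12 + 8 = 44; next = 43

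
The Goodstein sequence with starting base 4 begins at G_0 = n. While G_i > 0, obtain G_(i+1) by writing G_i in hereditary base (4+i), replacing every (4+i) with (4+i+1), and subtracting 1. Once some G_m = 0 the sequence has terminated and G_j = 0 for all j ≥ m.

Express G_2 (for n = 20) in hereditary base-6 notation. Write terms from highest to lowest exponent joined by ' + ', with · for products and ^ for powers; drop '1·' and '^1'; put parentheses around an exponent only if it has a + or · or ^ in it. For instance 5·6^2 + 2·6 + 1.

6^2 + 3

step 0: 20 = 4^2 + 4; sub 5 for 4: 5^2 + 5; = 30; G_1 = 30−1 = 29
step 1: 29 = 5^2 + 4; sub 6 for 5: 6^2 + 4; = 40; G_2 = 40−1 = 39
step 2: 39 = 6^2 + 3; sub 7 for 6: 7^2 + 3; = 52; G_3 = 52−1 = 51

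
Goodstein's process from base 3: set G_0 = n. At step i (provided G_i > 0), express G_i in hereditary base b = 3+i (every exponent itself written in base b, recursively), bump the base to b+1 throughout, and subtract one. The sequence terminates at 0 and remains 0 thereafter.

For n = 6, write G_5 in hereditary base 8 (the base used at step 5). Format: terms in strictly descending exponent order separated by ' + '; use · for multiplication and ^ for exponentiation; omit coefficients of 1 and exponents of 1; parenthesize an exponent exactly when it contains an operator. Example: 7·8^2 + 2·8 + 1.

G_0 = 6. HB_3(6) = 2·3. Bump = 8. G_1 = 7.
G_1 = 7. HB_4(7) = 4 + 3. Bump = 8. G_2 = 7.
G_2 = 7. HB_5(7) = 5 + 2. Bump = 8. G_3 = 7.
G_3 = 7. HB_6(7) = 6 + 1. Bump = 8. G_4 = 7.
G_4 = 7. HB_7(7) = 7. Bump = 8. G_5 = 7.
G_5 = 7. HB_8(7) = 7. Bump = 7. G_6 = 6.

7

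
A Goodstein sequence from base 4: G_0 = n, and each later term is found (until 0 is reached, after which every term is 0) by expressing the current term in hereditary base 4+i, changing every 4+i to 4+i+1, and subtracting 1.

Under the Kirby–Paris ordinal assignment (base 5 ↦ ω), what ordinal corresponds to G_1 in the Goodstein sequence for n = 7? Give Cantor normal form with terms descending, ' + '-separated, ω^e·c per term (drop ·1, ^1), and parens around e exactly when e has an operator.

G_0=7  [base 4] 4 + 3  →[4↦5]→  5 + 3 = 8  −1 ⇒ G_1=7
G_1=7  [base 5] 5 + 2  →[5↦6]→  6 + 2 = 8  −1 ⇒ G_2=7

ω + 2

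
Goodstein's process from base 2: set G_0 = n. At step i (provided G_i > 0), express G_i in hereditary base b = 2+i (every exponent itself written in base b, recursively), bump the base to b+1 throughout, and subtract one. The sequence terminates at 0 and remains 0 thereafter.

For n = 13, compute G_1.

base 2: 13 = 2^(2 + 1) + 2^2 + 1; at 3: 3^(3 + 1) + 3^3 + 1 = 109; next = 108
base 3: 108 = 3^(3 + 1) + 3^3; at 4: 4^(4 + 1) + 4^4 = 1280; next = 1279

108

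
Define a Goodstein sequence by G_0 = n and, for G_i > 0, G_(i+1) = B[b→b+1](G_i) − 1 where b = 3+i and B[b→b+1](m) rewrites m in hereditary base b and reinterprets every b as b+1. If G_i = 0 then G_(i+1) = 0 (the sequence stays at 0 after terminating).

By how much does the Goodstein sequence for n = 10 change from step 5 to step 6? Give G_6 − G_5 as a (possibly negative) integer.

3

10 —HB3→ 3^2 + 1 —bump→ 4^2 + 1 = 17 —(−1)→ 16
16 —HB4→ 4^2 —bump→ 5^2 = 25 —(−1)→ 24
24 —HB5→ 4·5 + 4 —bump→ 4·6 + 4 = 28 —(−1)→ 27
27 —HB6→ 4·6 + 3 —bump→ 4·7 + 3 = 31 —(−1)→ 30
30 —HB7→ 4·7 + 2 —bump→ 4·8 + 2 = 34 —(−1)→ 33
33 —HB8→ 4·8 + 1 —bump→ 4·9 + 1 = 37 —(−1)→ 36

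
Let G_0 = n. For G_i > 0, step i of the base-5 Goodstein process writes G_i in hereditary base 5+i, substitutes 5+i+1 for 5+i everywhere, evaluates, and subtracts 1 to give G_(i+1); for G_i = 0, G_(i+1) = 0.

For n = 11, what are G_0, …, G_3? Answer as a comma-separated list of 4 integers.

11, 12, 13, 13

[0] 11 ≡ 2·5 + 1 (base 5). Lift 6: 13. −1: 12.
[1] 12 ≡ 2·6 (base 6). Lift 7: 14. −1: 13.
[2] 13 ≡ 7 + 6 (base 7). Lift 8: 14. −1: 13.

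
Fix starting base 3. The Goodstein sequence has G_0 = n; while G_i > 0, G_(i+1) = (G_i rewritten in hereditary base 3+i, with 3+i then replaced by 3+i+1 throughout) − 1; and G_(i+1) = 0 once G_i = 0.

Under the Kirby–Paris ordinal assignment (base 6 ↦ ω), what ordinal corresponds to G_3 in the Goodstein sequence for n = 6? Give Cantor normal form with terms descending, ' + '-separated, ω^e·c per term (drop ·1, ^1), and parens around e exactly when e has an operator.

step 0: 6 = 2·3; sub 4 for 3: 2·4; = 8; G_1 = 8−1 = 7
step 1: 7 = 4 + 3; sub 5 for 4: 5 + 3; = 8; G_2 = 8−1 = 7
step 2: 7 = 5 + 2; sub 6 for 5: 6 + 2; = 8; G_3 = 8−1 = 7
step 3: 7 = 6 + 1; sub 7 for 6: 7 + 1; = 8; G_4 = 8−1 = 7

ω + 1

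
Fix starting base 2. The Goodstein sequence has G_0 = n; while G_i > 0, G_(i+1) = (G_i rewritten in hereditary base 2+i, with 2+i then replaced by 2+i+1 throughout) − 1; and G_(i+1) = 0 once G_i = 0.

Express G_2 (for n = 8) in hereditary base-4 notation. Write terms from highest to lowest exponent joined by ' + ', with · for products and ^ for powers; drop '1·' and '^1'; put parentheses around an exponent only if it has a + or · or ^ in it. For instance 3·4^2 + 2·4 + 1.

2·4^4 + 2·4^2 + 2·4 + 1

(0) 8|_2 = 2^(2 + 1) ↦ 3^(3 + 1)|_3 = 81 ⇒ 80
(1) 80|_3 = 2·3^3 + 2·3^2 + 2·3 + 2 ↦ 2·4^4 + 2·4^2 + 2·4 + 2|_4 = 554 ⇒ 553
(2) 553|_4 = 2·4^4 + 2·4^2 + 2·4 + 1 ↦ 2·5^5 + 2·5^2 + 2·5 + 1|_5 = 6311 ⇒ 6310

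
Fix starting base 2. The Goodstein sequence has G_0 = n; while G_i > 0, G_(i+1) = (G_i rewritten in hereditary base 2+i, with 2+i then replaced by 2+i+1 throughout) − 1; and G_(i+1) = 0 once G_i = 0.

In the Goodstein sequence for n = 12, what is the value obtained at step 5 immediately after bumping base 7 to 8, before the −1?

134217868

12 —HB2→ 2^(2 + 1) + 2^2 —bump→ 3^(3 + 1) + 3^3 = 108 —(−1)→ 107
107 —HB3→ 3^(3 + 1) + 2·3^2 + 2·3 + 2 —bump→ 4^(4 + 1) + 2·4^2 + 2·4 + 2 = 1066 —(−1)→ 1065
1065 —HB4→ 4^(4 + 1) + 2·4^2 + 2·4 + 1 —bump→ 5^(5 + 1) + 2·5^2 + 2·5 + 1 = 15686 —(−1)→ 15685
15685 —HB5→ 5^(5 + 1) + 2·5^2 + 2·5 —bump→ 6^(6 + 1) + 2·6^2 + 2·6 = 280020 —(−1)→ 280019
280019 —HB6→ 6^(6 + 1) + 2·6^2 + 6 + 5 —bump→ 7^(7 + 1) + 2·7^2 + 7 + 5 = 5764911 —(−1)→ 5764910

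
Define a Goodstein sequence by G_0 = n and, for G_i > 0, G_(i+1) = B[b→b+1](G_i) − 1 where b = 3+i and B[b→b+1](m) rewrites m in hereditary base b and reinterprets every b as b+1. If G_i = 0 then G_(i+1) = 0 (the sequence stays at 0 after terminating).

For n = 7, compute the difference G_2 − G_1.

7 —HB3→ 2·3 + 1 —bump→ 2·4 + 1 = 9 —(−1)→ 8
8 —HB4→ 2·4 —bump→ 2·5 = 10 —(−1)→ 9

1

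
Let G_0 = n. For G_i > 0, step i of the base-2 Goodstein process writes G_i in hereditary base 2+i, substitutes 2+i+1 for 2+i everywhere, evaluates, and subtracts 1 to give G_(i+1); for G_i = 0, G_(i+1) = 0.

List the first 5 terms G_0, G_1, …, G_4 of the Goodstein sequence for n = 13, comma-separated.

[0] 13 ≡ 2^(2 + 1) + 2^2 + 1 (base 2). Lift 3: 109. −1: 108.
[1] 108 ≡ 3^(3 + 1) + 3^3 (base 3). Lift 4: 1280. −1: 1279.
[2] 1279 ≡ 4^(4 + 1) + 3·4^3 + 3·4^2 + 3·4 + 3 (base 4). Lift 5: 16093. −1: 16092.
[3] 16092 ≡ 5^(5 + 1) + 3·5^3 + 3·5^2 + 3·5 + 2 (base 5). Lift 6: 280712. −1: 280711.

13, 108, 1279, 16092, 280711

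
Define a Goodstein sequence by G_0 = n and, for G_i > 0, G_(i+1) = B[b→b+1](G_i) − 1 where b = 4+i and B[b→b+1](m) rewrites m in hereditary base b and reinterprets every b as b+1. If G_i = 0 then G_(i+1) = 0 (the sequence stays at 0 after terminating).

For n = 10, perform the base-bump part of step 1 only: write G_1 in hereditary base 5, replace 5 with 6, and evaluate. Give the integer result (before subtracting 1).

13

[0] 10 ≡ 2·4 + 2 (base 4). Lift 5: 12. −1: 11.
[1] 11 ≡ 2·5 + 1 (base 5). Lift 6: 13. −1: 12.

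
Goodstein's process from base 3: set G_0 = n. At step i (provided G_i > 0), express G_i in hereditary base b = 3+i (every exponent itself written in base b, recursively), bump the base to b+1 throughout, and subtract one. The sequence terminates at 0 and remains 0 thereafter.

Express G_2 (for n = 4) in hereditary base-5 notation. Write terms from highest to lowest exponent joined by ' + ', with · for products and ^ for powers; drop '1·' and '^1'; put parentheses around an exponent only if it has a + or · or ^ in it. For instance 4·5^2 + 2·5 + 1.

4

step 0: 4 = 3 + 1; sub 4 for 3: 4 + 1; = 5; G_1 = 5−1 = 4
step 1: 4 = 4; sub 5 for 4: 5; = 5; G_2 = 5−1 = 4
step 2: 4 = 4; sub 6 for 5: 4; = 4; G_3 = 4−1 = 3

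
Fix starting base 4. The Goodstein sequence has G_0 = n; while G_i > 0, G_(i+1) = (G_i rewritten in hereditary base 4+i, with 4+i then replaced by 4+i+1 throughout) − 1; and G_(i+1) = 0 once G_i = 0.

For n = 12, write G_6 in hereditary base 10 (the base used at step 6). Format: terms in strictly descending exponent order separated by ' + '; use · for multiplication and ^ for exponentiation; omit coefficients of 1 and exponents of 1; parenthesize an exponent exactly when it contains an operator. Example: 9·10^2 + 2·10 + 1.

10 + 9

[0] 12 ≡ 3·4 (base 4). Lift 5: 15. −1: 14.
[1] 14 ≡ 2·5 + 4 (base 5). Lift 6: 16. −1: 15.
[2] 15 ≡ 2·6 + 3 (base 6). Lift 7: 17. −1: 16.
[3] 16 ≡ 2·7 + 2 (base 7). Lift 8: 18. −1: 17.
[4] 17 ≡ 2·8 + 1 (base 8). Lift 9: 19. −1: 18.
[5] 18 ≡ 2·9 (base 9). Lift 10: 20. −1: 19.
[6] 19 ≡ 10 + 9 (base 10). Lift 11: 20. −1: 19.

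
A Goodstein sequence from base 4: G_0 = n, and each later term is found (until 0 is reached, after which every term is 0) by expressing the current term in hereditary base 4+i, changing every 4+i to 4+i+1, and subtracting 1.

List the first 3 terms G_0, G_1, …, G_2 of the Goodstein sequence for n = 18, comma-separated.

18, 26, 36

(0) 18|_4 = 4^2 + 2 ↦ 5^2 + 2|_5 = 27 ⇒ 26
(1) 26|_5 = 5^2 + 1 ↦ 6^2 + 1|_6 = 37 ⇒ 36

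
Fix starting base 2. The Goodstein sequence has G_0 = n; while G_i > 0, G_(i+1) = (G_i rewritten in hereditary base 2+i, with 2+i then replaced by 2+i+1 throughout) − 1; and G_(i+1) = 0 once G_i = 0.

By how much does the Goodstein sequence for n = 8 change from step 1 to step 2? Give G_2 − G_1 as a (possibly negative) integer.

G_0 = 8. HB_2(8) = 2^(2 + 1). Bump = 81. G_1 = 80.
G_1 = 80. HB_3(80) = 2·3^3 + 2·3^2 + 2·3 + 2. Bump = 554. G_2 = 553.

473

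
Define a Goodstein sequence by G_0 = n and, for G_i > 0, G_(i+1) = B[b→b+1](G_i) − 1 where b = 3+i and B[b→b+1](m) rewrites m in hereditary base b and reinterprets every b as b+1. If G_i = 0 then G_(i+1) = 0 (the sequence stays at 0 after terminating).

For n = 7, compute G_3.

(0) 7|_3 = 2·3 + 1 ↦ 2·4 + 1|_4 = 9 ⇒ 8
(1) 8|_4 = 2·4 ↦ 2·5|_5 = 10 ⇒ 9
(2) 9|_5 = 5 + 4 ↦ 6 + 4|_6 = 10 ⇒ 9
(3) 9|_6 = 6 + 3 ↦ 7 + 3|_7 = 10 ⇒ 9

9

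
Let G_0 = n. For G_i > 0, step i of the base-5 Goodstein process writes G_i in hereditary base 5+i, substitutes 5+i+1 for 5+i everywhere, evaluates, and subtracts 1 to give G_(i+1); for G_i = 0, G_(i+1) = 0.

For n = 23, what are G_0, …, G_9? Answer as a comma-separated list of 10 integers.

23, 26, 29, 32, 35, 37, 39, 41, 43, 45

i=0: 23 = 4·5 + 3 (b=5); 5→6: 4·6 + 3 = 27; 27−1 = 26
i=1: 26 = 4·6 + 2 (b=6); 6→7: 4·7 + 2 = 30; 30−1 = 29
i=2: 29 = 4·7 + 1 (b=7); 7→8: 4·8 + 1 = 33; 33−1 = 32
i=3: 32 = 4·8 (b=8); 8→9: 4·9 = 36; 36−1 = 35
i=4: 35 = 3·9 + 8 (b=9); 9→10: 3·10 + 8 = 38; 38−1 = 37
i=5: 37 = 3·10 + 7 (b=10); 10→11: 3·11 + 7 = 40; 40−1 = 39
i=6: 39 = 3·11 + 6 (b=11); 11→12: 3·12 + 6 = 42; 42−1 = 41
i=7: 41 = 3·12 + 5 (b=12); 12→13: 3·13 + 5 = 44; 44−1 = 43
i=8: 43 = 3·13 + 4 (b=13); 13→14: 3·14 + 4 = 46; 46−1 = 45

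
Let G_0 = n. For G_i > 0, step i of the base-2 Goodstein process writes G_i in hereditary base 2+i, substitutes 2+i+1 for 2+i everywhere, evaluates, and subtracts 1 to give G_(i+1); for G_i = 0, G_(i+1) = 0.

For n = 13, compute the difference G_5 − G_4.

G_0 = 13. HB_2(13) = 2^(2 + 1) + 2^2 + 1. Bump = 109. G_1 = 108.
G_1 = 108. HB_3(108) = 3^(3 + 1) + 3^3. Bump = 1280. G_2 = 1279.
G_2 = 1279. HB_4(1279) = 4^(4 + 1) + 3·4^3 + 3·4^2 + 3·4 + 3. Bump = 16093. G_3 = 16092.
G_3 = 16092. HB_5(16092) = 5^(5 + 1) + 3·5^3 + 3·5^2 + 3·5 + 2. Bump = 280712. G_4 = 280711.
G_4 = 280711. HB_6(280711) = 6^(6 + 1) + 3·6^3 + 3·6^2 + 3·6 + 1. Bump = 5765999. G_5 = 5765998.

5485287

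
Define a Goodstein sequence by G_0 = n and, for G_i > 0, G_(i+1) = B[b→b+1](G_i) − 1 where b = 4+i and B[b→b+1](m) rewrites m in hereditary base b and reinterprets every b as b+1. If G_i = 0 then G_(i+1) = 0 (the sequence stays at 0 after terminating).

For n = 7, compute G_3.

7

7 —HB4→ 4 + 3 —bump→ 5 + 3 = 8 —(−1)→ 7
7 —HB5→ 5 + 2 —bump→ 6 + 2 = 8 —(−1)→ 7
7 —HB6→ 6 + 1 —bump→ 7 + 1 = 8 —(−1)→ 7
7 —HB7→ 7 —bump→ 8 = 8 —(−1)→ 7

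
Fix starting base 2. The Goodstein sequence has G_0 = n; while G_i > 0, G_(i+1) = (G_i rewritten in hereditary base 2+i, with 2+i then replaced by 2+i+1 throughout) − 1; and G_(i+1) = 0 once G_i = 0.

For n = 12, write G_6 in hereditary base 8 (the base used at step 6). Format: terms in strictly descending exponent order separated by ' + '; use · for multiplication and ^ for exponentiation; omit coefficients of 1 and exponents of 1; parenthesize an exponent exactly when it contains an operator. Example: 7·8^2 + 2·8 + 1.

8^(8 + 1) + 2·8^2 + 8 + 3

12 —HB2→ 2^(2 + 1) + 2^2 —bump→ 3^(3 + 1) + 3^3 = 108 —(−1)→ 107
107 —HB3→ 3^(3 + 1) + 2·3^2 + 2·3 + 2 —bump→ 4^(4 + 1) + 2·4^2 + 2·4 + 2 = 1066 —(−1)→ 1065
1065 —HB4→ 4^(4 + 1) + 2·4^2 + 2·4 + 1 —bump→ 5^(5 + 1) + 2·5^2 + 2·5 + 1 = 15686 —(−1)→ 15685
15685 —HB5→ 5^(5 + 1) + 2·5^2 + 2·5 —bump→ 6^(6 + 1) + 2·6^2 + 2·6 = 280020 —(−1)→ 280019
280019 —HB6→ 6^(6 + 1) + 2·6^2 + 6 + 5 —bump→ 7^(7 + 1) + 2·7^2 + 7 + 5 = 5764911 —(−1)→ 5764910
5764910 —HB7→ 7^(7 + 1) + 2·7^2 + 7 + 4 —bump→ 8^(8 + 1) + 2·8^2 + 8 + 4 = 134217868 —(−1)→ 134217867
134217867 —HB8→ 8^(8 + 1) + 2·8^2 + 8 + 3 —bump→ 9^(9 + 1) + 2·9^2 + 9 + 3 = 3486784575 —(−1)→ 3486784574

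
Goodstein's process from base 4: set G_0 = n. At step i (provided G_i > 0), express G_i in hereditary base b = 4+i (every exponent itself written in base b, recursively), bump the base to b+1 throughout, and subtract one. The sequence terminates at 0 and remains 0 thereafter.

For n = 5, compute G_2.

5

5 —HB4→ 4 + 1 —bump→ 5 + 1 = 6 —(−1)→ 5
5 —HB5→ 5 —bump→ 6 = 6 —(−1)→ 5
5 —HB6→ 5 —bump→ 5 = 5 —(−1)→ 4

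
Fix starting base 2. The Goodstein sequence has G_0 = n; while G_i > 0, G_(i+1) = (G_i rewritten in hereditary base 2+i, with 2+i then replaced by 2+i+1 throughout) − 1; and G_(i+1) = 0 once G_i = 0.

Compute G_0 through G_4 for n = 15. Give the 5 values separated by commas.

15, 111, 1283, 18752, 326593

step 0: 15 = 2^(2 + 1) + 2^2 + 2 + 1; sub 3 for 2: 3^(3 + 1) + 3^3 + 3 + 1; = 112; G_1 = 112−1 = 111
step 1: 111 = 3^(3 + 1) + 3^3 + 3; sub 4 for 3: 4^(4 + 1) + 4^4 + 4; = 1284; G_2 = 1284−1 = 1283
step 2: 1283 = 4^(4 + 1) + 4^4 + 3; sub 5 for 4: 5^(5 + 1) + 5^5 + 3; = 18753; G_3 = 18753−1 = 18752
step 3: 18752 = 5^(5 + 1) + 5^5 + 2; sub 6 for 5: 6^(6 + 1) + 6^6 + 2; = 326594; G_4 = 326594−1 = 326593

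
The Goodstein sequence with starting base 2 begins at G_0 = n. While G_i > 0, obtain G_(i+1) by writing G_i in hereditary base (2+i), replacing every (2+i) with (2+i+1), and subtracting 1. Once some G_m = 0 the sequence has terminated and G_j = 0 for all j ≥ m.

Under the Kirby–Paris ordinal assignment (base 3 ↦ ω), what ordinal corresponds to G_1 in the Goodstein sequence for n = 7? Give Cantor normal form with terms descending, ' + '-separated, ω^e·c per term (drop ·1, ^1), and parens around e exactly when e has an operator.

ω^ω + ω

G_0=7  [base 2] 2^2 + 2 + 1  →[2↦3]→  3^3 + 3 + 1 = 31  −1 ⇒ G_1=30
G_1=30  [base 3] 3^3 + 3  →[3↦4]→  4^4 + 4 = 260  −1 ⇒ G_2=259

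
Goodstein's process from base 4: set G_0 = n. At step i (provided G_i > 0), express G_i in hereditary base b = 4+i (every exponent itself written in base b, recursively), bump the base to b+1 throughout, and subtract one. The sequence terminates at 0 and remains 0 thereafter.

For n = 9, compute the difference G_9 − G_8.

-1

i=0: 9 = 2·4 + 1 (b=4); 4→5: 2·5 + 1 = 11; 11−1 = 10
i=1: 10 = 2·5 (b=5); 5→6: 2·6 = 12; 12−1 = 11
i=2: 11 = 6 + 5 (b=6); 6→7: 7 + 5 = 12; 12−1 = 11
i=3: 11 = 7 + 4 (b=7); 7→8: 8 + 4 = 12; 12−1 = 11
i=4: 11 = 8 + 3 (b=8); 8→9: 9 + 3 = 12; 12−1 = 11
i=5: 11 = 9 + 2 (b=9); 9→10: 10 + 2 = 12; 12−1 = 11
i=6: 11 = 10 + 1 (b=10); 10→11: 11 + 1 = 12; 12−1 = 11
i=7: 11 = 11 (b=11); 11→12: 12 = 12; 12−1 = 11
i=8: 11 = 11 (b=12); 12→13: 11 = 11; 11−1 = 10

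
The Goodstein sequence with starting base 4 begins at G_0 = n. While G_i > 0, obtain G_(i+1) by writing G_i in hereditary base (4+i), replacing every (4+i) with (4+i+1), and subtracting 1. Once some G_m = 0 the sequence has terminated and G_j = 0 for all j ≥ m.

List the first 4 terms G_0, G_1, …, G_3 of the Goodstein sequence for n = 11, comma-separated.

i=0: 11 = 2·4 + 3 (b=4); 4→5: 2·5 + 3 = 13; 13−1 = 12
i=1: 12 = 2·5 + 2 (b=5); 5→6: 2·6 + 2 = 14; 14−1 = 13
i=2: 13 = 2·6 + 1 (b=6); 6→7: 2·7 + 1 = 15; 15−1 = 14

11, 12, 13, 14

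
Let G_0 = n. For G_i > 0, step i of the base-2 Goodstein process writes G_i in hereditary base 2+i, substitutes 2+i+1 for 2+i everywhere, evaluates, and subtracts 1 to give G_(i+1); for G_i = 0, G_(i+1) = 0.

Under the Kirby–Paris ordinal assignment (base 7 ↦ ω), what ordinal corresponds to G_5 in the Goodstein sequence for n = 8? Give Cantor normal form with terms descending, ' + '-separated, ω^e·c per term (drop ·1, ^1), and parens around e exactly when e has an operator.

G_0 = 8. HB_2(8) = 2^(2 + 1). Bump = 81. G_1 = 80.
G_1 = 80. HB_3(80) = 2·3^3 + 2·3^2 + 2·3 + 2. Bump = 554. G_2 = 553.
G_2 = 553. HB_4(553) = 2·4^4 + 2·4^2 + 2·4 + 1. Bump = 6311. G_3 = 6310.
G_3 = 6310. HB_5(6310) = 2·5^5 + 2·5^2 + 2·5. Bump = 93396. G_4 = 93395.
G_4 = 93395. HB_6(93395) = 2·6^6 + 2·6^2 + 6 + 5. Bump = 1647196. G_5 = 1647195.
G_5 = 1647195. HB_7(1647195) = 2·7^7 + 2·7^2 + 7 + 4. Bump = 33554572. G_6 = 33554571.

ω^ω·2 + ω^2·2 + ω + 4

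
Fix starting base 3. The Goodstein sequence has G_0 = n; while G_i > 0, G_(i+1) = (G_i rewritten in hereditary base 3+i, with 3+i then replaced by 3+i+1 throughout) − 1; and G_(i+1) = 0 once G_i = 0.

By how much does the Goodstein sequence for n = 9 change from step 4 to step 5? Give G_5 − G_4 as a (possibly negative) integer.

base 3: 9 = 3^2; at 4: 4^2 = 16; next = 15
base 4: 15 = 3·4 + 3; at 5: 3·5 + 3 = 18; next = 17
base 5: 17 = 3·5 + 2; at 6: 3·6 + 2 = 20; next = 19
base 6: 19 = 3·6 + 1; at 7: 3·7 + 1 = 22; next = 21
base 7: 21 = 3·7; at 8: 3·8 = 24; next = 23

2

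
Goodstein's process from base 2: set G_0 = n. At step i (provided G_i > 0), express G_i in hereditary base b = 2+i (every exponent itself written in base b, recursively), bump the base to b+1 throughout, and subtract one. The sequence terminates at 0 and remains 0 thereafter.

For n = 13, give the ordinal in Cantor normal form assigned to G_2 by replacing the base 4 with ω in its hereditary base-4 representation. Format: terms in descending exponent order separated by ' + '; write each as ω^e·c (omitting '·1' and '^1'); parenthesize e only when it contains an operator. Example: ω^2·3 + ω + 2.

ω^(ω + 1) + ω^3·3 + ω^2·3 + ω·3 + 3

G_0=13  [base 2] 2^(2 + 1) + 2^2 + 1  →[2↦3]→  3^(3 + 1) + 3^3 + 1 = 109  −1 ⇒ G_1=108
G_1=108  [base 3] 3^(3 + 1) + 3^3  →[3↦4]→  4^(4 + 1) + 4^4 = 1280  −1 ⇒ G_2=1279
G_2=1279  [base 4] 4^(4 + 1) + 3·4^3 + 3·4^2 + 3·4 + 3  →[4↦5]→  5^(5 + 1) + 3·5^3 + 3·5^2 + 3·5 + 3 = 16093  −1 ⇒ G_3=16092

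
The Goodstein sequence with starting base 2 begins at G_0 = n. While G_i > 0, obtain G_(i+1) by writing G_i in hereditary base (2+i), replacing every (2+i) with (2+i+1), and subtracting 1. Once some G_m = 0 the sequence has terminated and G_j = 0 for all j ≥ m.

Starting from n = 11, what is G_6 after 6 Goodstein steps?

134217727

G_0=11  [base 2] 2^(2 + 1) + 2 + 1  →[2↦3]→  3^(3 + 1) + 3 + 1 = 85  −1 ⇒ G_1=84
G_1=84  [base 3] 3^(3 + 1) + 3  →[3↦4]→  4^(4 + 1) + 4 = 1028  −1 ⇒ G_2=1027
G_2=1027  [base 4] 4^(4 + 1) + 3  →[4↦5]→  5^(5 + 1) + 3 = 15628  −1 ⇒ G_3=15627
G_3=15627  [base 5] 5^(5 + 1) + 2  →[5↦6]→  6^(6 + 1) + 2 = 279938  −1 ⇒ G_4=279937
G_4=279937  [base 6] 6^(6 + 1) + 1  →[6↦7]→  7^(7 + 1) + 1 = 5764802  −1 ⇒ G_5=5764801
G_5=5764801  [base 7] 7^(7 + 1)  →[7↦8]→  8^(8 + 1) = 134217728  −1 ⇒ G_6=134217727
G_6=134217727  [base 8] 7·8^8 + 7·8^7 + 7·8^6 + 7·8^5 + 7·8^4 + 7·8^3 + 7·8^2 + 7·8 + 7  →[8↦9]→  7·9^9 + 7·9^7 + 7·9^6 + 7·9^5 + 7·9^4 + 7·9^3 + 7·9^2 + 7·9 + 7 = 2749609303  −1 ⇒ G_7=2749609302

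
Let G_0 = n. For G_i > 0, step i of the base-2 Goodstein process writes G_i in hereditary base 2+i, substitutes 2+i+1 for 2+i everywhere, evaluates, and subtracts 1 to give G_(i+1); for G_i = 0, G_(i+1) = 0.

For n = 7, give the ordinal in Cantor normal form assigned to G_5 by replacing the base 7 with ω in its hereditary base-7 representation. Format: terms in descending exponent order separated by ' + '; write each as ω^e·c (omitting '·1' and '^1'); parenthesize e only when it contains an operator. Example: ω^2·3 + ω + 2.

ω^ω

step 0: 7 = 2^2 + 2 + 1; sub 3 for 2: 3^3 + 3 + 1; = 31; G_1 = 31−1 = 30
step 1: 30 = 3^3 + 3; sub 4 for 3: 4^4 + 4; = 260; G_2 = 260−1 = 259
step 2: 259 = 4^4 + 3; sub 5 for 4: 5^5 + 3; = 3128; G_3 = 3128−1 = 3127
step 3: 3127 = 5^5 + 2; sub 6 for 5: 6^6 + 2; = 46658; G_4 = 46658−1 = 46657
step 4: 46657 = 6^6 + 1; sub 7 for 6: 7^7 + 1; = 823544; G_5 = 823544−1 = 823543
step 5: 823543 = 7^7; sub 8 for 7: 8^8; = 16777216; G_6 = 16777216−1 = 16777215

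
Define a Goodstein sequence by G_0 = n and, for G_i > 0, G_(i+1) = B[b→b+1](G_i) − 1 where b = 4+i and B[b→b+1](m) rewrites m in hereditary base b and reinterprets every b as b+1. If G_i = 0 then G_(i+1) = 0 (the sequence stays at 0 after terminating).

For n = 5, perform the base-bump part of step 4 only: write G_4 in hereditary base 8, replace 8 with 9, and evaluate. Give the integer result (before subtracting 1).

(0) 5|_4 = 4 + 1 ↦ 5 + 1|_5 = 6 ⇒ 5
(1) 5|_5 = 5 ↦ 6|_6 = 6 ⇒ 5
(2) 5|_6 = 5 ↦ 5|_7 = 5 ⇒ 4
(3) 4|_7 = 4 ↦ 4|_8 = 4 ⇒ 3
(4) 3|_8 = 3 ↦ 3|_9 = 3 ⇒ 2

3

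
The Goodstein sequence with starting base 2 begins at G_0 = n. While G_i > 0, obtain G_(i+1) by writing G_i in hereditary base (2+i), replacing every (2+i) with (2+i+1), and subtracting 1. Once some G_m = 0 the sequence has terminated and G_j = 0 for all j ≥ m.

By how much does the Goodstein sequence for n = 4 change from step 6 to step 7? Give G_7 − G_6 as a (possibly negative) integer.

34

step 0: 4 = 2^2; sub 3 for 2: 3^3; = 27; G_1 = 27−1 = 26
step 1: 26 = 2·3^2 + 2·3 + 2; sub 4 for 3: 2·4^2 + 2·4 + 2; = 42; G_2 = 42−1 = 41
step 2: 41 = 2·4^2 + 2·4 + 1; sub 5 for 4: 2·5^2 + 2·5 + 1; = 61; G_3 = 61−1 = 60
step 3: 60 = 2·5^2 + 2·5; sub 6 for 5: 2·6^2 + 2·6; = 84; G_4 = 84−1 = 83
step 4: 83 = 2·6^2 + 6 + 5; sub 7 for 6: 2·7^2 + 7 + 5; = 110; G_5 = 110−1 = 109
step 5: 109 = 2·7^2 + 7 + 4; sub 8 for 7: 2·8^2 + 8 + 4; = 140; G_6 = 140−1 = 139
step 6: 139 = 2·8^2 + 8 + 3; sub 9 for 8: 2·9^2 + 9 + 3; = 174; G_7 = 174−1 = 173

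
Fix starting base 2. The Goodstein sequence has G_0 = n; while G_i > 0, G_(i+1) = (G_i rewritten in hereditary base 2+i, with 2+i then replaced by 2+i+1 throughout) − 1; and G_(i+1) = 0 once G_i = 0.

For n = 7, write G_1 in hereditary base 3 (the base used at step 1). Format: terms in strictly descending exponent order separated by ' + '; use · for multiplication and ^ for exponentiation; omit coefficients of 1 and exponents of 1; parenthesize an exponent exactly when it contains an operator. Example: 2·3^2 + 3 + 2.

G_0=7  [base 2] 2^2 + 2 + 1  →[2↦3]→  3^3 + 3 + 1 = 31  −1 ⇒ G_1=30
G_1=30  [base 3] 3^3 + 3  →[3↦4]→  4^4 + 4 = 260  −1 ⇒ G_2=259

3^3 + 3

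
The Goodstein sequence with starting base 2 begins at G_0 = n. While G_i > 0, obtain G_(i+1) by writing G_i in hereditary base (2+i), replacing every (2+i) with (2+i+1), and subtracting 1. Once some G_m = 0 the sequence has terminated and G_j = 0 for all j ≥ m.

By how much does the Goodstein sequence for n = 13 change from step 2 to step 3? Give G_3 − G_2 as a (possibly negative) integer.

i=0: 13 = 2^(2 + 1) + 2^2 + 1 (b=2); 2→3: 3^(3 + 1) + 3^3 + 1 = 109; 109−1 = 108
i=1: 108 = 3^(3 + 1) + 3^3 (b=3); 3→4: 4^(4 + 1) + 4^4 = 1280; 1280−1 = 1279
i=2: 1279 = 4^(4 + 1) + 3·4^3 + 3·4^2 + 3·4 + 3 (b=4); 4→5: 5^(5 + 1) + 3·5^3 + 3·5^2 + 3·5 + 3 = 16093; 16093−1 = 16092

14813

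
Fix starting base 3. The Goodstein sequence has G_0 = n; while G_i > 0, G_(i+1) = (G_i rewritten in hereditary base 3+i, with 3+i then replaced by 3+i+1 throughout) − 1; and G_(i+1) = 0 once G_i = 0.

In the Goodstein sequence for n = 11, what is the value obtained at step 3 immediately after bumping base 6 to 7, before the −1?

G_0=11  [base 3] 3^2 + 2  →[3↦4]→  4^2 + 2 = 18  −1 ⇒ G_1=17
G_1=17  [base 4] 4^2 + 1  →[4↦5]→  5^2 + 1 = 26  −1 ⇒ G_2=25
G_2=25  [base 5] 5^2  →[5↦6]→  6^2 = 36  −1 ⇒ G_3=35
G_3=35  [base 6] 5·6 + 5  →[6↦7]→  5·7 + 5 = 40  −1 ⇒ G_4=39

40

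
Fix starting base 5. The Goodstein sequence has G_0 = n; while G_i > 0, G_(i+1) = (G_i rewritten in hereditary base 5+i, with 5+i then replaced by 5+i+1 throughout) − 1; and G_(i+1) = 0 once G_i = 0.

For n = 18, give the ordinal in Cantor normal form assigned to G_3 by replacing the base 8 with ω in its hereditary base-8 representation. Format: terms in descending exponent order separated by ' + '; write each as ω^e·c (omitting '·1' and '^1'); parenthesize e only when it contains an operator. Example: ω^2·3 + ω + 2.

ω·3

[0] 18 ≡ 3·5 + 3 (base 5). Lift 6: 21. −1: 20.
[1] 20 ≡ 3·6 + 2 (base 6). Lift 7: 23. −1: 22.
[2] 22 ≡ 3·7 + 1 (base 7). Lift 8: 25. −1: 24.
[3] 24 ≡ 3·8 (base 8). Lift 9: 27. −1: 26.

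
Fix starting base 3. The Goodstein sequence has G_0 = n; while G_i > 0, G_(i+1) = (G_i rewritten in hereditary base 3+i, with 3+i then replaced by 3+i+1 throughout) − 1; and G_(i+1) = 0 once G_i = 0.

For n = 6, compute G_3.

7

6 —HB3→ 2·3 —bump→ 2·4 = 8 —(−1)→ 7
7 —HB4→ 4 + 3 —bump→ 5 + 3 = 8 —(−1)→ 7
7 —HB5→ 5 + 2 —bump→ 6 + 2 = 8 —(−1)→ 7
7 —HB6→ 6 + 1 —bump→ 7 + 1 = 8 —(−1)→ 7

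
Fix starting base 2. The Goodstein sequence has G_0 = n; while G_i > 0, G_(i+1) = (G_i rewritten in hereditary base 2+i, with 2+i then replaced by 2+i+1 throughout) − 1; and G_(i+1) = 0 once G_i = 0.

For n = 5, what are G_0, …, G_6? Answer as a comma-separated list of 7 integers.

5, 27, 255, 467, 775, 1197, 1751

G_0 = 5. HB_2(5) = 2^2 + 1. Bump = 28. G_1 = 27.
G_1 = 27. HB_3(27) = 3^3. Bump = 256. G_2 = 255.
G_2 = 255. HB_4(255) = 3·4^3 + 3·4^2 + 3·4 + 3. Bump = 468. G_3 = 467.
G_3 = 467. HB_5(467) = 3·5^3 + 3·5^2 + 3·5 + 2. Bump = 776. G_4 = 775.
G_4 = 775. HB_6(775) = 3·6^3 + 3·6^2 + 3·6 + 1. Bump = 1198. G_5 = 1197.
G_5 = 1197. HB_7(1197) = 3·7^3 + 3·7^2 + 3·7. Bump = 1752. G_6 = 1751.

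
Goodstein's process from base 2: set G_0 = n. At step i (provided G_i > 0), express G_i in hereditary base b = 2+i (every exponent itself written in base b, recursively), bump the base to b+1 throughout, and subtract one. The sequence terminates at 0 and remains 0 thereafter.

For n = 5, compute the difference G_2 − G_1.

step 0: 5 = 2^2 + 1; sub 3 for 2: 3^3 + 1; = 28; G_1 = 28−1 = 27
step 1: 27 = 3^3; sub 4 for 3: 4^4; = 256; G_2 = 256−1 = 255

228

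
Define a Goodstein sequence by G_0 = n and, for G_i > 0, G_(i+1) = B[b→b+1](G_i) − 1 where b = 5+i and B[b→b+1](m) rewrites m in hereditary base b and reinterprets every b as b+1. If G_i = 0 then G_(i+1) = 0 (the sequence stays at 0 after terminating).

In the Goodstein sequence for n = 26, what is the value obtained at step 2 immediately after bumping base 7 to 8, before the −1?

G_0 = 26. HB_5(26) = 5^2 + 1. Bump = 37. G_1 = 36.
G_1 = 36. HB_6(36) = 6^2. Bump = 49. G_2 = 48.

54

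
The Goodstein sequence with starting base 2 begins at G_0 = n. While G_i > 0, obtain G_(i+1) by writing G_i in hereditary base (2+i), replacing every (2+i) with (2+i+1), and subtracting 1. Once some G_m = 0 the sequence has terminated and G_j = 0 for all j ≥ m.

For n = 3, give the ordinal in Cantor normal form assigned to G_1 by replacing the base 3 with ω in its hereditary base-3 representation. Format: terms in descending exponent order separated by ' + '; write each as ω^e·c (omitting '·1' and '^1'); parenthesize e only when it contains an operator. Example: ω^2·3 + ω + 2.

[0] 3 ≡ 2 + 1 (base 2). Lift 3: 4. −1: 3.
[1] 3 ≡ 3 (base 3). Lift 4: 4. −1: 3.

ω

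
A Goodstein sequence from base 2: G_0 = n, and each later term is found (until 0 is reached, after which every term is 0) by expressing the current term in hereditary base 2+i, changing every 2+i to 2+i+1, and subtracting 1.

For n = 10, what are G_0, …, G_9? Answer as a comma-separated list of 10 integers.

10, 83, 1025, 15625, 279935, 4215754, 84073323, 1937434592, 50000555551, 1426559238830

step 0: 10 = 2^(2 + 1) + 2; sub 3 for 2: 3^(3 + 1) + 3; = 84; G_1 = 84−1 = 83
step 1: 83 = 3^(3 + 1) + 2; sub 4 for 3: 4^(4 + 1) + 2; = 1026; G_2 = 1026−1 = 1025
step 2: 1025 = 4^(4 + 1) + 1; sub 5 for 4: 5^(5 + 1) + 1; = 15626; G_3 = 15626−1 = 15625
step 3: 15625 = 5^(5 + 1); sub 6 for 5: 6^(6 + 1); = 279936; G_4 = 279936−1 = 279935
step 4: 279935 = 5·6^6 + 5·6^5 + 5·6^4 + 5·6^3 + 5·6^2 + 5·6 + 5; sub 7 for 6: 5·7^7 + 5·7^5 + 5·7^4 + 5·7^3 + 5·7^2 + 5·7 + 5; = 4215755; G_5 = 4215755−1 = 4215754
step 5: 4215754 = 5·7^7 + 5·7^5 + 5·7^4 + 5·7^3 + 5·7^2 + 5·7 + 4; sub 8 for 7: 5·8^8 + 5·8^5 + 5·8^4 + 5·8^3 + 5·8^2 + 5·8 + 4; = 84073324; G_6 = 84073324−1 = 84073323
step 6: 84073323 = 5·8^8 + 5·8^5 + 5·8^4 + 5·8^3 + 5·8^2 + 5·8 + 3; sub 9 for 8: 5·9^9 + 5·9^5 + 5·9^4 + 5·9^3 + 5·9^2 + 5·9 + 3; = 1937434593; G_7 = 1937434593−1 = 1937434592
step 7: 1937434592 = 5·9^9 + 5·9^5 + 5·9^4 + 5·9^3 + 5·9^2 + 5·9 + 2; sub 10 for 9: 5·10^10 + 5·10^5 + 5·10^4 + 5·10^3 + 5·10^2 + 5·10 + 2; = 50000555552; G_8 = 50000555552−1 = 50000555551
step 8: 50000555551 = 5·10^10 + 5·10^5 + 5·10^4 + 5·10^3 + 5·10^2 + 5·10 + 1; sub 11 for 10: 5·11^11 + 5·11^5 + 5·11^4 + 5·11^3 + 5·11^2 + 5·11 + 1; = 1426559238831; G_9 = 1426559238831−1 = 1426559238830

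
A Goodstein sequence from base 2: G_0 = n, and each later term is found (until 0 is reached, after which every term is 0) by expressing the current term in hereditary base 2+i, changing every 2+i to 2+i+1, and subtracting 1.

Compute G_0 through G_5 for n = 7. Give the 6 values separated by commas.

7, 30, 259, 3127, 46657, 823543

G_0=7  [base 2] 2^2 + 2 + 1  →[2↦3]→  3^3 + 3 + 1 = 31  −1 ⇒ G_1=30
G_1=30  [base 3] 3^3 + 3  →[3↦4]→  4^4 + 4 = 260  −1 ⇒ G_2=259
G_2=259  [base 4] 4^4 + 3  →[4↦5]→  5^5 + 3 = 3128  −1 ⇒ G_3=3127
G_3=3127  [base 5] 5^5 + 2  →[5↦6]→  6^6 + 2 = 46658  −1 ⇒ G_4=46657
G_4=46657  [base 6] 6^6 + 1  →[6↦7]→  7^7 + 1 = 823544  −1 ⇒ G_5=823543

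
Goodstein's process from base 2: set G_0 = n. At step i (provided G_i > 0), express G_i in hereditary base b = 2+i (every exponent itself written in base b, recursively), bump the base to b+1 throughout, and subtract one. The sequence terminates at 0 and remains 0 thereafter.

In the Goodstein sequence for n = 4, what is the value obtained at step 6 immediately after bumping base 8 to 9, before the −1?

base 2: 4 = 2^2; at 3: 3^3 = 27; next = 26
base 3: 26 = 2·3^2 + 2·3 + 2; at 4: 2·4^2 + 2·4 + 2 = 42; next = 41
base 4: 41 = 2·4^2 + 2·4 + 1; at 5: 2·5^2 + 2·5 + 1 = 61; next = 60
base 5: 60 = 2·5^2 + 2·5; at 6: 2·6^2 + 2·6 = 84; next = 83
base 6: 83 = 2·6^2 + 6 + 5; at 7: 2·7^2 + 7 + 5 = 110; next = 109
base 7: 109 = 2·7^2 + 7 + 4; at 8: 2·8^2 + 8 + 4 = 140; next = 139
base 8: 139 = 2·8^2 + 8 + 3; at 9: 2·9^2 + 9 + 3 = 174; next = 173

174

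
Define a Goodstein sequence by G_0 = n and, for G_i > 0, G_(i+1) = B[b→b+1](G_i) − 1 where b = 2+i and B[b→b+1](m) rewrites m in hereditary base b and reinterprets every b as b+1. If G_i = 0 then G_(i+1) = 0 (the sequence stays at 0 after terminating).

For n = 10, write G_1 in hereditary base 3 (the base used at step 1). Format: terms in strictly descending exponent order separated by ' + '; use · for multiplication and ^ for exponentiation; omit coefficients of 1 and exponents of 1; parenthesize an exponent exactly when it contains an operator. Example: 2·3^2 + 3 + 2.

3^(3 + 1) + 2

step 0: 10 = 2^(2 + 1) + 2; sub 3 for 2: 3^(3 + 1) + 3; = 84; G_1 = 84−1 = 83
step 1: 83 = 3^(3 + 1) + 2; sub 4 for 3: 4^(4 + 1) + 2; = 1026; G_2 = 1026−1 = 1025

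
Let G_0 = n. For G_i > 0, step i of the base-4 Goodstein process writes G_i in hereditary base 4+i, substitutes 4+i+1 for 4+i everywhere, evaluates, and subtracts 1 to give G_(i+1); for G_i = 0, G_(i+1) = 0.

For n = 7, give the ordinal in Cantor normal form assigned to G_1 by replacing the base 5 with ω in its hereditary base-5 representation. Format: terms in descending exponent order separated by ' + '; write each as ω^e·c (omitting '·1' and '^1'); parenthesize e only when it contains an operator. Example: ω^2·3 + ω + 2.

ω + 2

i=0: 7 = 4 + 3 (b=4); 4→5: 5 + 3 = 8; 8−1 = 7
i=1: 7 = 5 + 2 (b=5); 5→6: 6 + 2 = 8; 8−1 = 7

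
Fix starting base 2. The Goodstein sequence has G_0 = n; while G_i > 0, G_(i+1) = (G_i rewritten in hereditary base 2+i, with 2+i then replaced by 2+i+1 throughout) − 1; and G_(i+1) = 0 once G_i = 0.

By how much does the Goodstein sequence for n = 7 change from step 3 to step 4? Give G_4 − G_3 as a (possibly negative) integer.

43530

i=0: 7 = 2^2 + 2 + 1 (b=2); 2→3: 3^3 + 3 + 1 = 31; 31−1 = 30
i=1: 30 = 3^3 + 3 (b=3); 3→4: 4^4 + 4 = 260; 260−1 = 259
i=2: 259 = 4^4 + 3 (b=4); 4→5: 5^5 + 3 = 3128; 3128−1 = 3127
i=3: 3127 = 5^5 + 2 (b=5); 5→6: 6^6 + 2 = 46658; 46658−1 = 46657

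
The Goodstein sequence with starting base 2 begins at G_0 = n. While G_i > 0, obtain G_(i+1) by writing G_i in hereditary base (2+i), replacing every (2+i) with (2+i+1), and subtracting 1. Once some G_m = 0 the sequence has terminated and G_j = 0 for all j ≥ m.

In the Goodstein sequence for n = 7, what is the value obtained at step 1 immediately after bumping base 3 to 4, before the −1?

260

G_0=7  [base 2] 2^2 + 2 + 1  →[2↦3]→  3^3 + 3 + 1 = 31  −1 ⇒ G_1=30
G_1=30  [base 3] 3^3 + 3  →[3↦4]→  4^4 + 4 = 260  −1 ⇒ G_2=259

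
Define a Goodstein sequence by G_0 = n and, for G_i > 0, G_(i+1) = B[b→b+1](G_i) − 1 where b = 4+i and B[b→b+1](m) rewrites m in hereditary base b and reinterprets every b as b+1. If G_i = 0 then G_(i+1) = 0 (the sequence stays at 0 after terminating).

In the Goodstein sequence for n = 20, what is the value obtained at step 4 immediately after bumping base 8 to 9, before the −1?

82

i=0: 20 = 4^2 + 4 (b=4); 4→5: 5^2 + 5 = 30; 30−1 = 29
i=1: 29 = 5^2 + 4 (b=5); 5→6: 6^2 + 4 = 40; 40−1 = 39
i=2: 39 = 6^2 + 3 (b=6); 6→7: 7^2 + 3 = 52; 52−1 = 51
i=3: 51 = 7^2 + 2 (b=7); 7→8: 8^2 + 2 = 66; 66−1 = 65
i=4: 65 = 8^2 + 1 (b=8); 8→9: 9^2 + 1 = 82; 82−1 = 81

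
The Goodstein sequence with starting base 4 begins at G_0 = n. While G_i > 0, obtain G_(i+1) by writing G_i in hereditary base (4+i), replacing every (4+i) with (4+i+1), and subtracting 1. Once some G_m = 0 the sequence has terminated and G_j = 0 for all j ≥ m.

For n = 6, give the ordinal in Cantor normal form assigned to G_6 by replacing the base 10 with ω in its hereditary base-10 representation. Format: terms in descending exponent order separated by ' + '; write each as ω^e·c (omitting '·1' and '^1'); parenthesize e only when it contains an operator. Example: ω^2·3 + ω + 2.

6 —HB4→ 4 + 2 —bump→ 5 + 2 = 7 —(−1)→ 6
6 —HB5→ 5 + 1 —bump→ 6 + 1 = 7 —(−1)→ 6
6 —HB6→ 6 —bump→ 7 = 7 —(−1)→ 6
6 —HB7→ 6 —bump→ 6 = 6 —(−1)→ 5
5 —HB8→ 5 —bump→ 5 = 5 —(−1)→ 4
4 —HB9→ 4 —bump→ 4 = 4 —(−1)→ 3
3 —HB10→ 3 —bump→ 3 = 3 —(−1)→ 2

3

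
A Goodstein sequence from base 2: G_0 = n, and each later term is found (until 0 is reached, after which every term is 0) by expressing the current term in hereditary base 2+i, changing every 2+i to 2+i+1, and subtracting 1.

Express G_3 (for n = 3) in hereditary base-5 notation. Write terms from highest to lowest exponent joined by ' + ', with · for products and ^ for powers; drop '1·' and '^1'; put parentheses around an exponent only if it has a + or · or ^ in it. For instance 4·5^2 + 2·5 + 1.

G_0=3  [base 2] 2 + 1  →[2↦3]→  3 + 1 = 4  −1 ⇒ G_1=3
G_1=3  [base 3] 3  →[3↦4]→  4 = 4  −1 ⇒ G_2=3
G_2=3  [base 4] 3  →[4↦5]→  3 = 3  −1 ⇒ G_3=2
G_3=2  [base 5] 2  →[5↦6]→  2 = 2  −1 ⇒ G_4=1

2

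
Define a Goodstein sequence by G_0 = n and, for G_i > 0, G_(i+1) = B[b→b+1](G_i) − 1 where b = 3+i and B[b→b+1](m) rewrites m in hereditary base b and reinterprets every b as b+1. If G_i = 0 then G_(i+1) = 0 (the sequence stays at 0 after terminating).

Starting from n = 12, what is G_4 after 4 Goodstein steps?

49

G_0 = 12. HB_3(12) = 3^2 + 3. Bump = 20. G_1 = 19.
G_1 = 19. HB_4(19) = 4^2 + 3. Bump = 28. G_2 = 27.
G_2 = 27. HB_5(27) = 5^2 + 2. Bump = 38. G_3 = 37.
G_3 = 37. HB_6(37) = 6^2 + 1. Bump = 50. G_4 = 49.
G_4 = 49. HB_7(49) = 7^2. Bump = 64. G_5 = 63.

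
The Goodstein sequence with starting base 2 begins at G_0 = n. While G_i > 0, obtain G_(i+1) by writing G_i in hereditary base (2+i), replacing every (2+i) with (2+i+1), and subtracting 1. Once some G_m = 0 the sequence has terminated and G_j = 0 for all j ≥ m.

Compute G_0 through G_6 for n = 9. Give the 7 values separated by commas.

9, 81, 1023, 9842, 140743, 2471826, 50333399

9 —HB2→ 2^(2 + 1) + 1 —bump→ 3^(3 + 1) + 1 = 82 —(−1)→ 81
81 —HB3→ 3^(3 + 1) —bump→ 4^(4 + 1) = 1024 —(−1)→ 1023
1023 —HB4→ 3·4^4 + 3·4^3 + 3·4^2 + 3·4 + 3 —bump→ 3·5^5 + 3·5^3 + 3·5^2 + 3·5 + 3 = 9843 —(−1)→ 9842
9842 —HB5→ 3·5^5 + 3·5^3 + 3·5^2 + 3·5 + 2 —bump→ 3·6^6 + 3·6^3 + 3·6^2 + 3·6 + 2 = 140744 —(−1)→ 140743
140743 —HB6→ 3·6^6 + 3·6^3 + 3·6^2 + 3·6 + 1 —bump→ 3·7^7 + 3·7^3 + 3·7^2 + 3·7 + 1 = 2471827 —(−1)→ 2471826
2471826 —HB7→ 3·7^7 + 3·7^3 + 3·7^2 + 3·7 —bump→ 3·8^8 + 3·8^3 + 3·8^2 + 3·8 = 50333400 —(−1)→ 50333399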